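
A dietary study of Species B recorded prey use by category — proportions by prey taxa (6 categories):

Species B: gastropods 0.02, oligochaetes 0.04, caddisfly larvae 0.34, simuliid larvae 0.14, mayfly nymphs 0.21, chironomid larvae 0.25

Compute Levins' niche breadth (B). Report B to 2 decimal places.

4.10

Σpᵢ² = 0.02² + 0.04² + 0.34² + 0.14² + 0.21² + 0.25² = 0.0004 + 0.0016 + 0.1156 + 0.0196 + 0.0441 + 0.0625 = 0.2438
B = 1 / 0.2438 = 4.1017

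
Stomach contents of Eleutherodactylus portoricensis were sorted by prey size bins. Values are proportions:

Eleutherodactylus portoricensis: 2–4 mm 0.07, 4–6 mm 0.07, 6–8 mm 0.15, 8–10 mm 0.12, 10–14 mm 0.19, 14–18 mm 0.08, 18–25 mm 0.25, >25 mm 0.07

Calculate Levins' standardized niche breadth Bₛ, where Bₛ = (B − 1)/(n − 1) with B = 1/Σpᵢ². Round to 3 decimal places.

0.769

Σpᵢ² = 0.07² + 0.07² + 0.15² + 0.12² + 0.19² + 0.08² + 0.25² + 0.07² = 0.0049 + 0.0049 + 0.0225 + 0.0144 + 0.0361 + 0.0064 + 0.0625 + 0.0049 = 0.1566
B = 1 / 0.1566 = 6.38570
Bₛ = (B − 1)/(n − 1) = (6.38570 − 1)/(8 − 1) = 5.38570/7 = 0.76939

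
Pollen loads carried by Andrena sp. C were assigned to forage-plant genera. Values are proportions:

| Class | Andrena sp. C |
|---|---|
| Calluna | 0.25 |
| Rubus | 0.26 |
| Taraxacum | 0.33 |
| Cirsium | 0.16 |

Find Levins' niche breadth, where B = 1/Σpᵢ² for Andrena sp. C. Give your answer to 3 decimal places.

Σpᵢ² = 0.25² + 0.26² + 0.33² + 0.16² = 0.0625 + 0.0676 + 0.1089 + 0.0256 = 0.2646
B = 1 / 0.2646 = 3.77929

3.779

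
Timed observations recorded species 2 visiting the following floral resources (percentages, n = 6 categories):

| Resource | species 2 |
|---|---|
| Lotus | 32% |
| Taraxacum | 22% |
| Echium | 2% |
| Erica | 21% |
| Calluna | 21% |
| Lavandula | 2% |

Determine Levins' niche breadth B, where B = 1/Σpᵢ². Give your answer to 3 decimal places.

Convert percentages to proportions (divide by 100).
Σpᵢ² = 0.32² + 0.22² + 0.02² + 0.21² + 0.21² + 0.02² = 0.1024 + 0.0484 + 0.0004 + 0.0441 + 0.0441 + 0.0004 = 0.2398
B = 1 / 0.2398 = 4.17014

4.170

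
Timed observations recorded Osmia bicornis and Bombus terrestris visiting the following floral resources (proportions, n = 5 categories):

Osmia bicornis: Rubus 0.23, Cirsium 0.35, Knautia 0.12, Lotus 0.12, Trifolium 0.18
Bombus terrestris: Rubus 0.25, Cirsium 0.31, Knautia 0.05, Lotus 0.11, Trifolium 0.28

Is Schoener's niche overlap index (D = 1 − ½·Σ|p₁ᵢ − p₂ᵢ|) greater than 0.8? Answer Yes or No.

Yes

Σ|p₁ᵢ − p₂ᵢ| = 0.02 + 0.04 + 0.07 + 0.01 + 0.10 = 0.24
D = 1 − ½ × 0.24 = 1 − 0.120 = 0.8800
D = 0.8800 > 0.8 → Yes.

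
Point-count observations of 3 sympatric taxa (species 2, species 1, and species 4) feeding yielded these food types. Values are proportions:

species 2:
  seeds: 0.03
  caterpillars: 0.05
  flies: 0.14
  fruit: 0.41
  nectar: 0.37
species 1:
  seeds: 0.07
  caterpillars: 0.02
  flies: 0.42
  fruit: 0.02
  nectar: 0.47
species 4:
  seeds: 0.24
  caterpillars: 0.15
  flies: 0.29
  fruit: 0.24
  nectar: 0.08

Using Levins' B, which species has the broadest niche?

Σp_2ᵢ² = 0.03² + 0.05² + 0.14² + 0.41² + 0.37² = 0.0009 + 0.0025 + 0.0196 + 0.1681 + 0.1369 = 0.3280
B_2 = 1 / 0.3280 = 3.0488
Σp_1ᵢ² = 0.07² + 0.02² + 0.42² + 0.02² + 0.47² = 0.0049 + 0.0004 + 0.1764 + 0.0004 + 0.2209 = 0.4030
B_1 = 1 / 0.4030 = 2.4814
Σp_4ᵢ² = 0.24² + 0.15² + 0.29² + 0.24² + 0.08² = 0.0576 + 0.0225 + 0.0841 + 0.0576 + 0.0064 = 0.2282
B_4 = 1 / 0.2282 = 4.3821
Highest B → broadest niche (most generalist): species 4 (B = 4.38).

species 4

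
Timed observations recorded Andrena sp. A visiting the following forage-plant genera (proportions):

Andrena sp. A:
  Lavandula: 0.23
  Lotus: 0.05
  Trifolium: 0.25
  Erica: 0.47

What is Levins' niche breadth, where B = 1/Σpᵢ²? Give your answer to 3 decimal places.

2.952

Σpᵢ² = 0.23² + 0.05² + 0.25² + 0.47² = 0.0529 + 0.0025 + 0.0625 + 0.2209 = 0.3388
B = 1 / 0.3388 = 2.95159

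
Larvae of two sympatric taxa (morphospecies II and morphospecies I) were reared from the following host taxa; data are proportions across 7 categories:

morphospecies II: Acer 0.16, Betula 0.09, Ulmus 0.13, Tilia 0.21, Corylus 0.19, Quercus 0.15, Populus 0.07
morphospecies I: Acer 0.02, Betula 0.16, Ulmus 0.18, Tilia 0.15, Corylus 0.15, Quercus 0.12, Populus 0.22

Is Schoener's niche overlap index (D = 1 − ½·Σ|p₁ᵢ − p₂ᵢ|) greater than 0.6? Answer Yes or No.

Yes

Σ|p₁ᵢ − p₂ᵢ| = 0.14 + 0.07 + 0.05 + 0.06 + 0.04 + 0.03 + 0.15 = 0.54
D = 1 − ½ × 0.54 = 1 − 0.270 = 0.7300
D = 0.7300 > 0.6 → Yes.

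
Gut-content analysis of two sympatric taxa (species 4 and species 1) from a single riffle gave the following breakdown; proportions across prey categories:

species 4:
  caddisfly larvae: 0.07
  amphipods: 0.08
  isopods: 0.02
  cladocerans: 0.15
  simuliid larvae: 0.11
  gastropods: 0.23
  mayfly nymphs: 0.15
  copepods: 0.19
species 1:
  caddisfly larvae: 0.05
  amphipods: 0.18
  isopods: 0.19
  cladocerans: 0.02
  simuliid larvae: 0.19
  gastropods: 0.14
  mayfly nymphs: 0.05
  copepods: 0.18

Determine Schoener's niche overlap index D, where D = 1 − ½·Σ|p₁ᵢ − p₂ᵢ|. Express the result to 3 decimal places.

0.650

Σ|p₁ᵢ − p₂ᵢ| = 0.02 + 0.10 + 0.17 + 0.13 + 0.08 + 0.09 + 0.10 + 0.01 = 0.70
D = 1 − ½ × 0.70 = 1 − 0.350 = 0.65000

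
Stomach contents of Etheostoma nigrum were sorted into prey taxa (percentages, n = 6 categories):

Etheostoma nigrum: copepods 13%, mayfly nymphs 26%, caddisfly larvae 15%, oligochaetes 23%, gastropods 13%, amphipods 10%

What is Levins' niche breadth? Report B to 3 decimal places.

Convert percentages to proportions (divide by 100).
Σpᵢ² = 0.13² + 0.26² + 0.15² + 0.23² + 0.13² + 0.10² = 0.0169 + 0.0676 + 0.0225 + 0.0529 + 0.0169 + 0.0100 = 0.1868
B = 1 / 0.1868 = 5.35332

5.353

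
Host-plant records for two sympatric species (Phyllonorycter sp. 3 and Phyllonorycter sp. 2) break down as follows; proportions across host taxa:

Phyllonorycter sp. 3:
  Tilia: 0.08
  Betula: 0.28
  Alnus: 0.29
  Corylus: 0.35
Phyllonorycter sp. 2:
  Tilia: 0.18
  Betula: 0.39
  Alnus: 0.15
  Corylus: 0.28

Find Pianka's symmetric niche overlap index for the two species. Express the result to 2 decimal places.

Σ p₁ᵢp₂ᵢ = 0.0144 + 0.1092 + 0.0435 + 0.0980 = 0.2651
Σp_1ᵢ² = 0.08² + 0.28² + 0.29² + 0.35² = 0.0064 + 0.0784 + 0.0841 + 0.1225 = 0.2914
Σp_2ᵢ² = 0.18² + 0.39² + 0.15² + 0.28² = 0.0324 + 0.1521 + 0.0225 + 0.0784 = 0.2854
O = 0.2651 / √(0.2914 × 0.2854) = 0.2651 / 0.28838 = 0.9193

0.92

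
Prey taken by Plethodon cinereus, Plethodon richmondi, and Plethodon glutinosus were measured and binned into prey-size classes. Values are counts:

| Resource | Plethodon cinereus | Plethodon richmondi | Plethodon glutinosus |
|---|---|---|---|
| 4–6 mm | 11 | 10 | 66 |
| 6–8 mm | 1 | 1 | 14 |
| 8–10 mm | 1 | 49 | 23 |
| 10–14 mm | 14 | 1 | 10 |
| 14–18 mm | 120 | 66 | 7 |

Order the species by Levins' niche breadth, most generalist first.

Proportions for Plethodon cinereus (n=147): 11/147=0.0748, 1/147=0.0068, 1/147=0.0068, 14/147=0.0952, 120/147=0.8163
Proportions for Plethodon richmondi (n=127): 10/127=0.0787, 1/127=0.0079, 49/127=0.3858, 1/127=0.0079, 66/127=0.5197
Proportions for Plethodon glutinosus (n=120): 66/120=0.5500, 14/120=0.1167, 23/120=0.1917, 10/120=0.0833, 7/120=0.0583
Σp_cineᵢ² = 0.0748² + 0.0068² + 0.0068² + 0.0952² + 0.8163² = 0.005595 + 0.000046 + 0.000046 + 0.009063 + 0.666346 = 0.681096
B_cine = 1 / 0.681096 = 1.4682
Σp_richᵢ² = 0.0787² + 0.0079² + 0.3858² + 0.0079² + 0.5197² = 0.006194 + 0.000062 + 0.148842 + 0.000062 + 0.270088 = 0.425248
B_rich = 1 / 0.425248 = 2.3516
Σp_glutᵢ² = 0.5500² + 0.1167² + 0.1917² + 0.0833² + 0.0583² = 0.302500 + 0.013619 + 0.036749 + 0.006939 + 0.003399 = 0.363206
B_glut = 1 / 0.363206 = 2.7533
Ranking by B (broadest → narrowest): Plethodon glutinosus (2.75) > Plethodon richmondi (2.35) > Plethodon cinereus (1.47)

Plethodon glutinosus > Plethodon richmondi > Plethodon cinereus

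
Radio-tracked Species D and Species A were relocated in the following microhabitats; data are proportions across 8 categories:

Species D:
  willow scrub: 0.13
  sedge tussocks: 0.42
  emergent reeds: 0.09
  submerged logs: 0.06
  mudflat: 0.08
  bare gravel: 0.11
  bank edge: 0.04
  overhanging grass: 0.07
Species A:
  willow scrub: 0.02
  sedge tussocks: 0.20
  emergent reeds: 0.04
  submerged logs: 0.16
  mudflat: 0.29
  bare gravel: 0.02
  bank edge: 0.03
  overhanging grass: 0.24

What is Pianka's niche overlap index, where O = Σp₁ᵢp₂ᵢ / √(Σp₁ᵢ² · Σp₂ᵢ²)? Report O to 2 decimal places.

Σ p₁ᵢp₂ᵢ = 0.0026 + 0.0840 + 0.0036 + 0.0096 + 0.0232 + 0.0022 + 0.0012 + 0.0168 = 0.1432
Σp_1ᵢ² = 0.13² + 0.42² + 0.09² + 0.06² + 0.08² + 0.11² + 0.04² + 0.07² = 0.0169 + 0.1764 + 0.0081 + 0.0036 + 0.0064 + 0.0121 + 0.0016 + 0.0049 = 0.2300
Σp_2ᵢ² = 0.02² + 0.20² + 0.04² + 0.16² + 0.29² + 0.02² + 0.03² + 0.24² = 0.0004 + 0.0400 + 0.0016 + 0.0256 + 0.0841 + 0.0004 + 0.0009 + 0.0576 = 0.2106
O = 0.1432 / √(0.2300 × 0.2106) = 0.1432 / 0.22009 = 0.6506

0.65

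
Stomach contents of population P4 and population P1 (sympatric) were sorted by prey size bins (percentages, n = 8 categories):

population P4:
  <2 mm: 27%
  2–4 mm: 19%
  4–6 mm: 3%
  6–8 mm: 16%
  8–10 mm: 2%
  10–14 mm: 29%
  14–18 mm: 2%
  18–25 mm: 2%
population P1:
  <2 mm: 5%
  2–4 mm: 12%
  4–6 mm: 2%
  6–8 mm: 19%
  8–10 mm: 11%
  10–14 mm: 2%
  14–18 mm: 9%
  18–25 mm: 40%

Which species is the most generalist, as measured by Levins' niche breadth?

population P4

Convert percentages to proportions (divide by 100).
Σp_P4ᵢ² = 0.27² + 0.19² + 0.03² + 0.16² + 0.02² + 0.29² + 0.02² + 0.02² = 0.0729 + 0.0361 + 0.0009 + 0.0256 + 0.0004 + 0.0841 + 0.0004 + 0.0004 = 0.2208
B_P4 = 1 / 0.2208 = 4.5290
Σp_P1ᵢ² = 0.05² + 0.12² + 0.02² + 0.19² + 0.11² + 0.02² + 0.09² + 0.40² = 0.0025 + 0.0144 + 0.0004 + 0.0361 + 0.0121 + 0.0004 + 0.0081 + 0.1600 = 0.2340
B_P1 = 1 / 0.2340 = 4.2735
Highest B → broadest niche (most generalist): population P4 (B = 4.53).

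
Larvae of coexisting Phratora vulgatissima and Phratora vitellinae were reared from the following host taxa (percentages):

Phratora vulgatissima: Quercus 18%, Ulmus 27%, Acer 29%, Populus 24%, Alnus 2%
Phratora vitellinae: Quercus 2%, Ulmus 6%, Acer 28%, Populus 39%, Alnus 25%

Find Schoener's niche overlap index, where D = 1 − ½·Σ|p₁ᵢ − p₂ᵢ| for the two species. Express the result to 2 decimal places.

Convert percentages to proportions (divide by 100).
Σ|p₁ᵢ − p₂ᵢ| = 0.16 + 0.21 + 0.01 + 0.15 + 0.23 = 0.76
D = 1 − ½ × 0.76 = 1 − 0.380 = 0.6200

0.62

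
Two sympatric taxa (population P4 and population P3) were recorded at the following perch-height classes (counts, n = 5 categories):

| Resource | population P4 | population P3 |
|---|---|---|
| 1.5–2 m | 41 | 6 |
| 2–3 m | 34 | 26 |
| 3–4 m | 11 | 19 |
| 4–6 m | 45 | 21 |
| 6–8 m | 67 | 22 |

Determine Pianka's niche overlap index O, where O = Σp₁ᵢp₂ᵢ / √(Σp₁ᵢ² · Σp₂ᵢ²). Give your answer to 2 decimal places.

Proportions for population P4 (n=198): 41/198=0.2071, 34/198=0.1717, 11/198=0.0556, 45/198=0.2273, 67/198=0.3384
Proportions for population P3 (n=94): 6/94=0.0638, 26/94=0.2766, 19/94=0.2021, 21/94=0.2234, 22/94=0.2340
Σ p₁ᵢp₂ᵢ = 0.013213 + 0.047492 + 0.011237 + 0.050779 + 0.079186 = 0.201907
Σp_1ᵢ² = 0.2071² + 0.1717² + 0.0556² + 0.2273² + 0.3384² = 0.042890 + 0.029481 + 0.003091 + 0.051665 + 0.114515 = 0.241642
Σp_2ᵢ² = 0.0638² + 0.2766² + 0.2021² + 0.2234² + 0.2340² = 0.004070 + 0.076508 + 0.040844 + 0.049908 + 0.054756 = 0.226086
O = 0.201907 / √(0.241642 × 0.226086) = 0.201907 / 0.2337346 = 0.8638

0.86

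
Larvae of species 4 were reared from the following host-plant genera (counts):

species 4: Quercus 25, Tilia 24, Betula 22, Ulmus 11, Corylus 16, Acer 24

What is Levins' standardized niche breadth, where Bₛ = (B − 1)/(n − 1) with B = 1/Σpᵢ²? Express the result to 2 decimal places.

Proportions for species 4 (n=122): 25/122=0.2049, 24/122=0.1967, 22/122=0.1803, 11/122=0.0902, 16/122=0.1311, 24/122=0.1967
Σpᵢ² = 0.2049² + 0.1967² + 0.1803² + 0.0902² + 0.1311² + 0.1967² = 0.041984 + 0.038691 + 0.032508 + 0.008136 + 0.017187 + 0.038691 = 0.177197
B = 1 / 0.177197 = 5.6434
Bₛ = (B − 1)/(n − 1) = (5.6434 − 1)/(6 − 1) = 4.6434/5 = 0.9287

0.93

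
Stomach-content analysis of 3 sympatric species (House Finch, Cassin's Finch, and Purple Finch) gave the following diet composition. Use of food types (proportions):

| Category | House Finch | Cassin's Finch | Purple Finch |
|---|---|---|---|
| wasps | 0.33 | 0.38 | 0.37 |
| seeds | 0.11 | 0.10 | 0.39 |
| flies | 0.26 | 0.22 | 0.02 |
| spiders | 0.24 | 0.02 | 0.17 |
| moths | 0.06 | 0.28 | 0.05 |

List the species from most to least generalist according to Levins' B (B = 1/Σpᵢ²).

Σp_Housᵢ² = 0.33² + 0.11² + 0.26² + 0.24² + 0.06² = 0.1089 + 0.0121 + 0.0676 + 0.0576 + 0.0036 = 0.2498
B_Hous = 1 / 0.2498 = 4.0032
Σp_Cassᵢ² = 0.38² + 0.10² + 0.22² + 0.02² + 0.28² = 0.1444 + 0.0100 + 0.0484 + 0.0004 + 0.0784 = 0.2816
B_Cass = 1 / 0.2816 = 3.5511
Σp_Purpᵢ² = 0.37² + 0.39² + 0.02² + 0.17² + 0.05² = 0.1369 + 0.1521 + 0.0004 + 0.0289 + 0.0025 = 0.3208
B_Purp = 1 / 0.3208 = 3.1172
Ranking by B (broadest → narrowest): House Finch (4.00) > Cassin's Finch (3.55) > Purple Finch (3.12)

House Finch > Cassin's Finch > Purple Finch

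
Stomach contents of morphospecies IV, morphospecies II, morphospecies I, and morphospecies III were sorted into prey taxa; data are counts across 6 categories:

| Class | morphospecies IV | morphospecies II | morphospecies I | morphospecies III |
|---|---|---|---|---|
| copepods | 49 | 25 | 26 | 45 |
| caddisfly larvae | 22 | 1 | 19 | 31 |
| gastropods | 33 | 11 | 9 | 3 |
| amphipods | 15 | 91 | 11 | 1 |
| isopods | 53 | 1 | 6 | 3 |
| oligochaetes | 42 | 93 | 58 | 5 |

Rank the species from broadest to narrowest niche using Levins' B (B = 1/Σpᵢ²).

Proportions for morphospecies IV (n=214): 49/214=0.2290, 22/214=0.1028, 33/214=0.1542, 15/214=0.0701, 53/214=0.2477, 42/214=0.1963
Proportions for morphospecies II (n=222): 25/222=0.1126, 1/222=0.0045, 11/222=0.0495, 91/222=0.4099, 1/222=0.0045, 93/222=0.4189
Proportions for morphospecies I (n=129): 26/129=0.2016, 19/129=0.1473, 9/129=0.0698, 11/129=0.0853, 6/129=0.0465, 58/129=0.4496
Proportions for morphospecies III (n=88): 45/88=0.5114, 31/88=0.3523, 3/88=0.0341, 1/88=0.0114, 3/88=0.0341, 5/88=0.0568
Σp_IVᵢ² = 0.2290² + 0.1028² + 0.1542² + 0.0701² + 0.2477² + 0.1963² = 0.052441 + 0.010568 + 0.023778 + 0.004914 + 0.061355 + 0.038534 = 0.191590
B_IV = 1 / 0.191590 = 5.2195
Σp_IIᵢ² = 0.1126² + 0.0045² + 0.0495² + 0.4099² + 0.0045² + 0.4189² = 0.012679 + 0.000020 + 0.002450 + 0.168018 + 0.000020 + 0.175477 = 0.358664
B_II = 1 / 0.358664 = 2.7881
Σp_Iᵢ² = 0.2016² + 0.1473² + 0.0698² + 0.0853² + 0.0465² + 0.4496² = 0.040643 + 0.021697 + 0.004872 + 0.007276 + 0.002162 + 0.202140 = 0.278790
B_I = 1 / 0.278790 = 3.5869
Σp_IIIᵢ² = 0.5114² + 0.3523² + 0.0341² + 0.0114² + 0.0341² + 0.0568² = 0.261530 + 0.124115 + 0.001163 + 0.000130 + 0.001163 + 0.003226 = 0.391327
B_III = 1 / 0.391327 = 2.5554
Ranking by B (broadest → narrowest): morphospecies IV (5.22) > morphospecies I (3.59) > morphospecies II (2.79) > morphospecies III (2.56)

morphospecies IV > morphospecies I > morphospecies II > morphospecies III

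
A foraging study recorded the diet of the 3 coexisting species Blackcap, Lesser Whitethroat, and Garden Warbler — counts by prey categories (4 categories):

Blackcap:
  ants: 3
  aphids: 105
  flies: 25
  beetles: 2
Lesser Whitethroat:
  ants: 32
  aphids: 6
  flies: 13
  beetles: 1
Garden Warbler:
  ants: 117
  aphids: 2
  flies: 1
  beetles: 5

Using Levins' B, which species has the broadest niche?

Proportions for Blackcap (n=135): 3/135=0.0222, 105/135=0.7778, 25/135=0.1852, 2/135=0.0148
Proportions for Lesser Whitethroat (n=52): 32/52=0.6154, 6/52=0.1154, 13/52=0.2500, 1/52=0.0192
Proportions for Garden Warbler (n=125): 117/125=0.9360, 2/125=0.0160, 1/125=0.0080, 5/125=0.0400
Σp_Blacᵢ² = 0.0222² + 0.7778² + 0.1852² + 0.0148² = 0.000493 + 0.604973 + 0.034299 + 0.000219 = 0.639984
B_Blac = 1 / 0.639984 = 1.5625
Σp_Whitᵢ² = 0.6154² + 0.1154² + 0.2500² + 0.0192² = 0.378717 + 0.013317 + 0.062500 + 0.000369 = 0.454903
B_Whit = 1 / 0.454903 = 2.1983
Σp_Warbᵢ² = 0.9360² + 0.0160² + 0.0080² + 0.0400² = 0.876096 + 0.000256 + 0.000064 + 0.001600 = 0.878016
B_Warb = 1 / 0.878016 = 1.1389
Highest B → broadest niche (most generalist): Lesser Whitethroat (B = 2.20).

Lesser Whitethroat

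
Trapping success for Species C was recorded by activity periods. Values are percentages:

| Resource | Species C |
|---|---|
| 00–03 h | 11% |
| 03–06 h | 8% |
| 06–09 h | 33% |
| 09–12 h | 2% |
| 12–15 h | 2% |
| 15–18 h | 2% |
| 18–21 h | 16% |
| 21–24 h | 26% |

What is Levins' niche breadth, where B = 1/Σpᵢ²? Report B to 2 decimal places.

4.51

Convert percentages to proportions (divide by 100).
Σpᵢ² = 0.11² + 0.08² + 0.33² + 0.02² + 0.02² + 0.02² + 0.16² + 0.26² = 0.0121 + 0.0064 + 0.1089 + 0.0004 + 0.0004 + 0.0004 + 0.0256 + 0.0676 = 0.2218
B = 1 / 0.2218 = 4.5086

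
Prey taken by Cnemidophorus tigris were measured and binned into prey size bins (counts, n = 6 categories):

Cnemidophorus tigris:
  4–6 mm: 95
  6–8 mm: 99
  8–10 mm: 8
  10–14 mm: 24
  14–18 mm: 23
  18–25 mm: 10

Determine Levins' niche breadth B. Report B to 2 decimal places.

Proportions for Cnemidophorus tigris (n=259): 95/259=0.3668, 99/259=0.3822, 8/259=0.0309, 24/259=0.0927, 23/259=0.0888, 10/259=0.0386
Σpᵢ² = 0.3668² + 0.3822² + 0.0309² + 0.0927² + 0.0888² + 0.0386² = 0.134542 + 0.146077 + 0.000955 + 0.008593 + 0.007885 + 0.001490 = 0.299542
B = 1 / 0.299542 = 3.3384

3.34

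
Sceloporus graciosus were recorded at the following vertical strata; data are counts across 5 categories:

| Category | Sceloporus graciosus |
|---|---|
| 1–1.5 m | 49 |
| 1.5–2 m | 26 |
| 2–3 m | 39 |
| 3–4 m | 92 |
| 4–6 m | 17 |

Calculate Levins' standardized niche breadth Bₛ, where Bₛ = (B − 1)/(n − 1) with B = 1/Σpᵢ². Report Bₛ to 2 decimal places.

Proportions for Sceloporus graciosus (n=223): 49/223=0.2197, 26/223=0.1166, 39/223=0.1749, 92/223=0.4126, 17/223=0.0762
Σpᵢ² = 0.2197² + 0.1166² + 0.1749² + 0.4126² + 0.0762² = 0.048268 + 0.013596 + 0.030590 + 0.170239 + 0.005806 = 0.268499
B = 1 / 0.268499 = 3.7244
Bₛ = (B − 1)/(n − 1) = (3.7244 − 1)/(5 − 1) = 2.7244/4 = 0.6811

0.68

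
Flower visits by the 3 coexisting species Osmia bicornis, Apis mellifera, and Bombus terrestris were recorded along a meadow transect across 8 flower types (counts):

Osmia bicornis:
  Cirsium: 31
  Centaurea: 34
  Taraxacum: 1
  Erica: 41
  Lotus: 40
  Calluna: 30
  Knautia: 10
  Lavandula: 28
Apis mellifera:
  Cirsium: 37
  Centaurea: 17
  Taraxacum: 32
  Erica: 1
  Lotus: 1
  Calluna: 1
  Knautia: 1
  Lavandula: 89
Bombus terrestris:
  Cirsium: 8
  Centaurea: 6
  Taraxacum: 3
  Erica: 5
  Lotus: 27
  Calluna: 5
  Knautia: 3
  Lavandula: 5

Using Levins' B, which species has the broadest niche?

Proportions for Osmia bicornis (n=215): 31/215=0.1442, 34/215=0.1581, 1/215=0.0047, 41/215=0.1907, 40/215=0.1860, 30/215=0.1395, 10/215=0.0465, 28/215=0.1302
Proportions for Apis mellifera (n=179): 37/179=0.2067, 17/179=0.0950, 32/179=0.1788, 1/179=0.0056, 1/179=0.0056, 1/179=0.0056, 1/179=0.0056, 89/179=0.4972
Proportions for Bombus terrestris (n=62): 8/62=0.1290, 6/62=0.0968, 3/62=0.0484, 5/62=0.0806, 27/62=0.4355, 5/62=0.0806, 3/62=0.0484, 5/62=0.0806
Σp_bicoᵢ² = 0.1442² + 0.1581² + 0.0047² + 0.1907² + 0.1860² + 0.1395² + 0.0465² + 0.1302² = 0.020794 + 0.024996 + 0.000022 + 0.036366 + 0.034596 + 0.019460 + 0.002162 + 0.016952 = 0.155348
B_bico = 1 / 0.155348 = 6.4372
Σp_mellᵢ² = 0.2067² + 0.0950² + 0.1788² + 0.0056² + 0.0056² + 0.0056² + 0.0056² + 0.4972² = 0.042725 + 0.009025 + 0.031969 + 0.000031 + 0.000031 + 0.000031 + 0.000031 + 0.247208 = 0.331051
B_mell = 1 / 0.331051 = 3.0207
Σp_terrᵢ² = 0.1290² + 0.0968² + 0.0484² + 0.0806² + 0.4355² + 0.0806² + 0.0484² + 0.0806² = 0.016641 + 0.009370 + 0.002343 + 0.006496 + 0.189660 + 0.006496 + 0.002343 + 0.006496 = 0.239845
B_terr = 1 / 0.239845 = 4.1694
Highest B → broadest niche (most generalist): Osmia bicornis (B = 6.44).

Osmia bicornis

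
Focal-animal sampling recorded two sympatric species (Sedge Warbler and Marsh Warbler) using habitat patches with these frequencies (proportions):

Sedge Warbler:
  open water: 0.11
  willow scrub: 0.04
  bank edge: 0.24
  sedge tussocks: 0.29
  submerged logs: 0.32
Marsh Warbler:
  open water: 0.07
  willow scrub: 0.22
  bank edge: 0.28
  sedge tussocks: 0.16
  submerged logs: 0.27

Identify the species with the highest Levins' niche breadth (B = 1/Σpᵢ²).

Σp_Sedgᵢ² = 0.11² + 0.04² + 0.24² + 0.29² + 0.32² = 0.0121 + 0.0016 + 0.0576 + 0.0841 + 0.1024 = 0.2578
B_Sedg = 1 / 0.2578 = 3.8790
Σp_Marsᵢ² = 0.07² + 0.22² + 0.28² + 0.16² + 0.27² = 0.0049 + 0.0484 + 0.0784 + 0.0256 + 0.0729 = 0.2302
B_Mars = 1 / 0.2302 = 4.3440
Highest B → broadest niche (most generalist): Marsh Warbler (B = 4.34).

Marsh Warbler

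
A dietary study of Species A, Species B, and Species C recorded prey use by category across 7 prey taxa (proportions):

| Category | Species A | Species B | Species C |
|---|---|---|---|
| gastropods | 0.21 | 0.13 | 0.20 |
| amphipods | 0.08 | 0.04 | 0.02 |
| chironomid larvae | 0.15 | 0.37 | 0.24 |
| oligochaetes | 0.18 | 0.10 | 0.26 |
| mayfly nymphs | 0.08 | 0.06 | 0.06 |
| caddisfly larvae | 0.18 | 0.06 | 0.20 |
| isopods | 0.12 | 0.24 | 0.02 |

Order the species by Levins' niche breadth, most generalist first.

Species A > Species C > Species B

Σp_Aᵢ² = 0.21² + 0.08² + 0.15² + 0.18² + 0.08² + 0.18² + 0.12² = 0.0441 + 0.0064 + 0.0225 + 0.0324 + 0.0064 + 0.0324 + 0.0144 = 0.1586
B_A = 1 / 0.1586 = 6.3052
Σp_Bᵢ² = 0.13² + 0.04² + 0.37² + 0.10² + 0.06² + 0.06² + 0.24² = 0.0169 + 0.0016 + 0.1369 + 0.0100 + 0.0036 + 0.0036 + 0.0576 = 0.2302
B_B = 1 / 0.2302 = 4.3440
Σp_Cᵢ² = 0.20² + 0.02² + 0.24² + 0.26² + 0.06² + 0.20² + 0.02² = 0.0400 + 0.0004 + 0.0576 + 0.0676 + 0.0036 + 0.0400 + 0.0004 = 0.2096
B_C = 1 / 0.2096 = 4.7710
Ranking by B (broadest → narrowest): Species A (6.31) > Species C (4.77) > Species B (4.34)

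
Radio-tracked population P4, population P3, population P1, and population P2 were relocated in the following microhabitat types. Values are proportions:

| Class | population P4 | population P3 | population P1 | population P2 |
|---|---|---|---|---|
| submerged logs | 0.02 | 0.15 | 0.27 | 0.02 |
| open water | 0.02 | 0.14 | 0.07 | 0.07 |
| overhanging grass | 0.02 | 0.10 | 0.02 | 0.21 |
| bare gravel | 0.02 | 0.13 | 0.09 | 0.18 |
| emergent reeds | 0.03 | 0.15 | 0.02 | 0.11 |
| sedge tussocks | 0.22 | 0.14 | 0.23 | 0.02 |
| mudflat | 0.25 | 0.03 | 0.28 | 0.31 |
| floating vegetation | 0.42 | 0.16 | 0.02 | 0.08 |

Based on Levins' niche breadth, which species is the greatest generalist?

population P3

Σp_P4ᵢ² = 0.02² + 0.02² + 0.02² + 0.02² + 0.03² + 0.22² + 0.25² + 0.42² = 0.0004 + 0.0004 + 0.0004 + 0.0004 + 0.0009 + 0.0484 + 0.0625 + 0.1764 = 0.2898
B_P4 = 1 / 0.2898 = 3.4507
Σp_P3ᵢ² = 0.15² + 0.14² + 0.10² + 0.13² + 0.15² + 0.14² + 0.03² + 0.16² = 0.0225 + 0.0196 + 0.0100 + 0.0169 + 0.0225 + 0.0196 + 0.0009 + 0.0256 = 0.1376
B_P3 = 1 / 0.1376 = 7.2674
Σp_P1ᵢ² = 0.27² + 0.07² + 0.02² + 0.09² + 0.02² + 0.23² + 0.28² + 0.02² = 0.0729 + 0.0049 + 0.0004 + 0.0081 + 0.0004 + 0.0529 + 0.0784 + 0.0004 = 0.2184
B_P1 = 1 / 0.2184 = 4.5788
Σp_P2ᵢ² = 0.02² + 0.07² + 0.21² + 0.18² + 0.11² + 0.02² + 0.31² + 0.08² = 0.0004 + 0.0049 + 0.0441 + 0.0324 + 0.0121 + 0.0004 + 0.0961 + 0.0064 = 0.1968
B_P2 = 1 / 0.1968 = 5.0813
Highest B → broadest niche (most generalist): population P3 (B = 7.27).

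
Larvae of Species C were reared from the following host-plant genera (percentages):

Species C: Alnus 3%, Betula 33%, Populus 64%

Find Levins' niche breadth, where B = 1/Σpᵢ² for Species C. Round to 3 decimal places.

Convert percentages to proportions (divide by 100).
Σpᵢ² = 0.03² + 0.33² + 0.64² = 0.0009 + 0.1089 + 0.4096 = 0.5194
B = 1 / 0.5194 = 1.92530

1.925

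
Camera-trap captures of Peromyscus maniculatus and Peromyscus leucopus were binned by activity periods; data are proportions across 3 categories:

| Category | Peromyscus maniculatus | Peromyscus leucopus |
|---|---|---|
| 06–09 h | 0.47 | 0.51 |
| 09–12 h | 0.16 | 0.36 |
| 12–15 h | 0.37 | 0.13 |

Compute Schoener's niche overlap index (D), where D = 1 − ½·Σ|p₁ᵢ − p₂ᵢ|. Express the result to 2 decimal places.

Σ|p₁ᵢ − p₂ᵢ| = 0.04 + 0.20 + 0.24 = 0.48
D = 1 − ½ × 0.48 = 1 − 0.240 = 0.7600

0.76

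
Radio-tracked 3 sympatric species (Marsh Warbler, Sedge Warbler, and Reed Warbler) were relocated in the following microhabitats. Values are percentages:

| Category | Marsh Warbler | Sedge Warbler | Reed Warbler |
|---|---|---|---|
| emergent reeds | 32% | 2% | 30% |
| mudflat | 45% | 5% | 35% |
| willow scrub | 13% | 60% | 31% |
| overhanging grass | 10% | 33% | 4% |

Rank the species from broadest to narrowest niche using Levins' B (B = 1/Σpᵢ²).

Convert percentages to proportions (divide by 100).
Σp_Marsᵢ² = 0.32² + 0.45² + 0.13² + 0.10² = 0.1024 + 0.2025 + 0.0169 + 0.0100 = 0.3318
B_Mars = 1 / 0.3318 = 3.0139
Σp_Sedgᵢ² = 0.02² + 0.05² + 0.60² + 0.33² = 0.0004 + 0.0025 + 0.3600 + 0.1089 = 0.4718
B_Sedg = 1 / 0.4718 = 2.1195
Σp_Reedᵢ² = 0.30² + 0.35² + 0.31² + 0.04² = 0.0900 + 0.1225 + 0.0961 + 0.0016 = 0.3102
B_Reed = 1 / 0.3102 = 3.2237
Ranking by B (broadest → narrowest): Reed Warbler (3.22) > Marsh Warbler (3.01) > Sedge Warbler (2.12)

Reed Warbler > Marsh Warbler > Sedge Warbler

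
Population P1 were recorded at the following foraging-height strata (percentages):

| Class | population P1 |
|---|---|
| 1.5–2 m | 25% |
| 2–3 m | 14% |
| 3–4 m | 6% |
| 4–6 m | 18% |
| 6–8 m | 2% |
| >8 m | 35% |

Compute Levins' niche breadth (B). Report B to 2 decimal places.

4.15

Convert percentages to proportions (divide by 100).
Σpᵢ² = 0.25² + 0.14² + 0.06² + 0.18² + 0.02² + 0.35² = 0.0625 + 0.0196 + 0.0036 + 0.0324 + 0.0004 + 0.1225 = 0.2410
B = 1 / 0.2410 = 4.1494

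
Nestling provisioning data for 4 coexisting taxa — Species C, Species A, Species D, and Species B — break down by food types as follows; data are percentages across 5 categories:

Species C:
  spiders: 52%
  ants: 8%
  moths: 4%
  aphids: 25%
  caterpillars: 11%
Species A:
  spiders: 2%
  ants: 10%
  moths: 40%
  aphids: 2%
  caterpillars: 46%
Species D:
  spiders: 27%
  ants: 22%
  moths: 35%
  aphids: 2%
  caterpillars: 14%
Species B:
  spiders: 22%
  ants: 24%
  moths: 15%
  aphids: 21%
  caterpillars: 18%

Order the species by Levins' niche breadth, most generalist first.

Convert percentages to proportions (divide by 100).
Σp_Cᵢ² = 0.52² + 0.08² + 0.04² + 0.25² + 0.11² = 0.2704 + 0.0064 + 0.0016 + 0.0625 + 0.0121 = 0.3530
B_C = 1 / 0.3530 = 2.8329
Σp_Aᵢ² = 0.02² + 0.10² + 0.40² + 0.02² + 0.46² = 0.0004 + 0.0100 + 0.1600 + 0.0004 + 0.2116 = 0.3824
B_A = 1 / 0.3824 = 2.6151
Σp_Dᵢ² = 0.27² + 0.22² + 0.35² + 0.02² + 0.14² = 0.0729 + 0.0484 + 0.1225 + 0.0004 + 0.0196 = 0.2638
B_D = 1 / 0.2638 = 3.7908
Σp_Bᵢ² = 0.22² + 0.24² + 0.15² + 0.21² + 0.18² = 0.0484 + 0.0576 + 0.0225 + 0.0441 + 0.0324 = 0.2050
B_B = 1 / 0.2050 = 4.8780
Ranking by B (broadest → narrowest): Species B (4.88) > Species D (3.79) > Species C (2.83) > Species A (2.62)

Species B > Species D > Species C > Species A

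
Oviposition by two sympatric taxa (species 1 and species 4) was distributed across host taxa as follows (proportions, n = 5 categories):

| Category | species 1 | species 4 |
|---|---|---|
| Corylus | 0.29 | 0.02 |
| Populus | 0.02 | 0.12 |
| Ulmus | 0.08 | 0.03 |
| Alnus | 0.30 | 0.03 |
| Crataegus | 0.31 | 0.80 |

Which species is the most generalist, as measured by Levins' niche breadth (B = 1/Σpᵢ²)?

Σp_1ᵢ² = 0.29² + 0.02² + 0.08² + 0.30² + 0.31² = 0.0841 + 0.0004 + 0.0064 + 0.0900 + 0.0961 = 0.2770
B_1 = 1 / 0.2770 = 3.6101
Σp_4ᵢ² = 0.02² + 0.12² + 0.03² + 0.03² + 0.80² = 0.0004 + 0.0144 + 0.0009 + 0.0009 + 0.6400 = 0.6566
B_4 = 1 / 0.6566 = 1.5230
Highest B → broadest niche (most generalist): species 1 (B = 3.61).

species 1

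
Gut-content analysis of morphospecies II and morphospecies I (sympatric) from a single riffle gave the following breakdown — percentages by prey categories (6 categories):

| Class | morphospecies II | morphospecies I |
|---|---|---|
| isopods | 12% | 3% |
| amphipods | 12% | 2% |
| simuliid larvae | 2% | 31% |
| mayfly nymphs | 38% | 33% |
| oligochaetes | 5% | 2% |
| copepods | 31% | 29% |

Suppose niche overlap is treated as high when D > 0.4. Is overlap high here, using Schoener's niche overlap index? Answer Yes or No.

Convert percentages to proportions (divide by 100).
Σ|p₁ᵢ − p₂ᵢ| = 0.09 + 0.10 + 0.29 + 0.05 + 0.03 + 0.02 = 0.58
D = 1 − ½ × 0.58 = 1 − 0.290 = 0.7100
D = 0.7100 > 0.4 → Yes.

Yes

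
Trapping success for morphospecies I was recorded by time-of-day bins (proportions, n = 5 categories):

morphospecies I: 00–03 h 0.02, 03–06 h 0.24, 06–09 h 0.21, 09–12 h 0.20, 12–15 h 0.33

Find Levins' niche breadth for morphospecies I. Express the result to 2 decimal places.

3.98

Σpᵢ² = 0.02² + 0.24² + 0.21² + 0.20² + 0.33² = 0.0004 + 0.0576 + 0.0441 + 0.0400 + 0.1089 = 0.2510
B = 1 / 0.2510 = 3.9841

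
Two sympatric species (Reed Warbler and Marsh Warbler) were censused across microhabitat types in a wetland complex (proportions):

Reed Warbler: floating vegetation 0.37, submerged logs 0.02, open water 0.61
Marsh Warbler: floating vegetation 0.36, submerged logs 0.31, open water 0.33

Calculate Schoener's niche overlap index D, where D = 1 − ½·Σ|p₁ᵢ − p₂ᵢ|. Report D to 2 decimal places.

0.71

Σ|p₁ᵢ − p₂ᵢ| = 0.01 + 0.29 + 0.28 = 0.58
D = 1 − ½ × 0.58 = 1 − 0.290 = 0.7100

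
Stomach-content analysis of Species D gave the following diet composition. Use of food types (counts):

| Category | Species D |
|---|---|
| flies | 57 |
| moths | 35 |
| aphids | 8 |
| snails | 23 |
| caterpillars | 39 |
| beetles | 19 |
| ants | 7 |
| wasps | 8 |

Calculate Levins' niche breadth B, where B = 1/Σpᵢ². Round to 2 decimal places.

Proportions for Species D (n=196): 57/196=0.2908, 35/196=0.1786, 8/196=0.0408, 23/196=0.1173, 39/196=0.1990, 19/196=0.0969, 7/196=0.0357, 8/196=0.0408
Σpᵢ² = 0.2908² + 0.1786² + 0.0408² + 0.1173² + 0.1990² + 0.0969² + 0.0357² + 0.0408² = 0.084565 + 0.031898 + 0.001665 + 0.013759 + 0.039601 + 0.009390 + 0.001274 + 0.001665 = 0.183817
B = 1 / 0.183817 = 5.4402

5.44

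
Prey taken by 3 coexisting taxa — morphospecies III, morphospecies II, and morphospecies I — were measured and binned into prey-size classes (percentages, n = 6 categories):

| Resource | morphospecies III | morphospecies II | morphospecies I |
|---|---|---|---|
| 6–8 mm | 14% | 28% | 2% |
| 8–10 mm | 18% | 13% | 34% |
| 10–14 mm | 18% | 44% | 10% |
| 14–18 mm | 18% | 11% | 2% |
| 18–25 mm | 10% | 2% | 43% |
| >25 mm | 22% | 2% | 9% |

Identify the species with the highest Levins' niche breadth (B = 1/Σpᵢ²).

Convert percentages to proportions (divide by 100).
Σp_IIIᵢ² = 0.14² + 0.18² + 0.18² + 0.18² + 0.10² + 0.22² = 0.0196 + 0.0324 + 0.0324 + 0.0324 + 0.0100 + 0.0484 = 0.1752
B_III = 1 / 0.1752 = 5.7078
Σp_IIᵢ² = 0.28² + 0.13² + 0.44² + 0.11² + 0.02² + 0.02² = 0.0784 + 0.0169 + 0.1936 + 0.0121 + 0.0004 + 0.0004 = 0.3018
B_II = 1 / 0.3018 = 3.3135
Σp_Iᵢ² = 0.02² + 0.34² + 0.10² + 0.02² + 0.43² + 0.09² = 0.0004 + 0.1156 + 0.0100 + 0.0004 + 0.1849 + 0.0081 = 0.3194
B_I = 1 / 0.3194 = 3.1309
Highest B → broadest niche (most generalist): morphospecies III (B = 5.71).

morphospecies III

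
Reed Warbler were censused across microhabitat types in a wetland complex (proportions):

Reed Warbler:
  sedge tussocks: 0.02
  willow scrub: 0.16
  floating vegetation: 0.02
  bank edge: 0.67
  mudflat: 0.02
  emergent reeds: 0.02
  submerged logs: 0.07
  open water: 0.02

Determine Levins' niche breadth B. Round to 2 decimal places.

2.08

Σpᵢ² = 0.02² + 0.16² + 0.02² + 0.67² + 0.02² + 0.02² + 0.07² + 0.02² = 0.0004 + 0.0256 + 0.0004 + 0.4489 + 0.0004 + 0.0004 + 0.0049 + 0.0004 = 0.4814
B = 1 / 0.4814 = 2.0773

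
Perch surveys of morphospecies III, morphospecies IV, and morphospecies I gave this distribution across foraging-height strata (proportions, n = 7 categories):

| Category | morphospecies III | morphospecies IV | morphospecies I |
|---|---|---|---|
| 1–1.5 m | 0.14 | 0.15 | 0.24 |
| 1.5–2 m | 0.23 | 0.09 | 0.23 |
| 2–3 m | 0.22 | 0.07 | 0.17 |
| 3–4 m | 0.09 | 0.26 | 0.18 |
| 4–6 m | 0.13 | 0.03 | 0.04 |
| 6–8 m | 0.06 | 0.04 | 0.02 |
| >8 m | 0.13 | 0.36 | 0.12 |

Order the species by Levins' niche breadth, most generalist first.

Σp_IIIᵢ² = 0.14² + 0.23² + 0.22² + 0.09² + 0.13² + 0.06² + 0.13² = 0.0196 + 0.0529 + 0.0484 + 0.0081 + 0.0169 + 0.0036 + 0.0169 = 0.1664
B_III = 1 / 0.1664 = 6.0096
Σp_IVᵢ² = 0.15² + 0.09² + 0.07² + 0.26² + 0.03² + 0.04² + 0.36² = 0.0225 + 0.0081 + 0.0049 + 0.0676 + 0.0009 + 0.0016 + 0.1296 = 0.2352
B_IV = 1 / 0.2352 = 4.2517
Σp_Iᵢ² = 0.24² + 0.23² + 0.17² + 0.18² + 0.04² + 0.02² + 0.12² = 0.0576 + 0.0529 + 0.0289 + 0.0324 + 0.0016 + 0.0004 + 0.0144 = 0.1882
B_I = 1 / 0.1882 = 5.3135
Ranking by B (broadest → narrowest): morphospecies III (6.01) > morphospecies I (5.31) > morphospecies IV (4.25)

morphospecies III > morphospecies I > morphospecies IV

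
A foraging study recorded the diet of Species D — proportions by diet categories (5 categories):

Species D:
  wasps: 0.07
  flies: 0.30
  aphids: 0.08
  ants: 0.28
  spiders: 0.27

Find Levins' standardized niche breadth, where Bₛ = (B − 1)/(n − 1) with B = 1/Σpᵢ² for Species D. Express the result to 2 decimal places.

0.74

Σpᵢ² = 0.07² + 0.30² + 0.08² + 0.28² + 0.27² = 0.0049 + 0.0900 + 0.0064 + 0.0784 + 0.0729 = 0.2526
B = 1 / 0.2526 = 3.9588
Bₛ = (B − 1)/(n − 1) = (3.9588 − 1)/(5 − 1) = 2.9588/4 = 0.7397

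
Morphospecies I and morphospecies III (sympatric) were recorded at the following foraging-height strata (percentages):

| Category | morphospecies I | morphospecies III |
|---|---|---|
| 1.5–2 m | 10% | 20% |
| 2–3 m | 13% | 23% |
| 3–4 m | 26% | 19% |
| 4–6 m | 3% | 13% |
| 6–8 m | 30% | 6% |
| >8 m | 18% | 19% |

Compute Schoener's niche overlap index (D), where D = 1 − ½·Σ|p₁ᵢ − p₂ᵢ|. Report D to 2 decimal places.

Convert percentages to proportions (divide by 100).
Σ|p₁ᵢ − p₂ᵢ| = 0.10 + 0.10 + 0.07 + 0.10 + 0.24 + 0.01 = 0.62
D = 1 − ½ × 0.62 = 1 − 0.310 = 0.6900

0.69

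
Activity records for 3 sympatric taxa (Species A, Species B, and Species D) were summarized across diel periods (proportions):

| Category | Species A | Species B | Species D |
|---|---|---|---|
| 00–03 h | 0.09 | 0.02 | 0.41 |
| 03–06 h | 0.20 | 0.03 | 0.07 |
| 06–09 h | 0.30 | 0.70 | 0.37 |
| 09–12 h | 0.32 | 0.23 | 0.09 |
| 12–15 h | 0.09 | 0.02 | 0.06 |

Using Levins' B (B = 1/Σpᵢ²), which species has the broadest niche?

Σp_Aᵢ² = 0.09² + 0.20² + 0.30² + 0.32² + 0.09² = 0.0081 + 0.0400 + 0.0900 + 0.1024 + 0.0081 = 0.2486
B_A = 1 / 0.2486 = 4.0225
Σp_Bᵢ² = 0.02² + 0.03² + 0.70² + 0.23² + 0.02² = 0.0004 + 0.0009 + 0.4900 + 0.0529 + 0.0004 = 0.5446
B_B = 1 / 0.5446 = 1.8362
Σp_Dᵢ² = 0.41² + 0.07² + 0.37² + 0.09² + 0.06² = 0.1681 + 0.0049 + 0.1369 + 0.0081 + 0.0036 = 0.3216
B_D = 1 / 0.3216 = 3.1095
Highest B → broadest niche (most generalist): Species A (B = 4.02).

Species A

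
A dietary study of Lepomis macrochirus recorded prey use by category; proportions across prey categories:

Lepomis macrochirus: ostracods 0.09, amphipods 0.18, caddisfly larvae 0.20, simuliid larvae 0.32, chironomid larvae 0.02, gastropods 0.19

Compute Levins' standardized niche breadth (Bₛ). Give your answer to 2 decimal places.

0.71

Σpᵢ² = 0.09² + 0.18² + 0.20² + 0.32² + 0.02² + 0.19² = 0.0081 + 0.0324 + 0.0400 + 0.1024 + 0.0004 + 0.0361 = 0.2194
B = 1 / 0.2194 = 4.5579
Bₛ = (B − 1)/(n − 1) = (4.5579 − 1)/(6 − 1) = 3.5579/5 = 0.7116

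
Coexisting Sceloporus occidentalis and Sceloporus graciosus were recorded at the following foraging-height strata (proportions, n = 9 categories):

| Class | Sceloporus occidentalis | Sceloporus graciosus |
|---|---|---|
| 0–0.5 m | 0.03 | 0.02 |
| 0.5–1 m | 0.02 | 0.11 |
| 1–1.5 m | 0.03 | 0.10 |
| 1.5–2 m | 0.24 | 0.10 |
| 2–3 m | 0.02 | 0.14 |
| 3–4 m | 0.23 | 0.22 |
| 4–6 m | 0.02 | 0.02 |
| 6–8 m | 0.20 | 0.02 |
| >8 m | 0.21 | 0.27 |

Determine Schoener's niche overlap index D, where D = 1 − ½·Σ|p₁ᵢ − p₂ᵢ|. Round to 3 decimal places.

0.660

Σ|p₁ᵢ − p₂ᵢ| = 0.01 + 0.09 + 0.07 + 0.14 + 0.12 + 0.01 + 0.00 + 0.18 + 0.06 = 0.68
D = 1 − ½ × 0.68 = 1 − 0.340 = 0.66000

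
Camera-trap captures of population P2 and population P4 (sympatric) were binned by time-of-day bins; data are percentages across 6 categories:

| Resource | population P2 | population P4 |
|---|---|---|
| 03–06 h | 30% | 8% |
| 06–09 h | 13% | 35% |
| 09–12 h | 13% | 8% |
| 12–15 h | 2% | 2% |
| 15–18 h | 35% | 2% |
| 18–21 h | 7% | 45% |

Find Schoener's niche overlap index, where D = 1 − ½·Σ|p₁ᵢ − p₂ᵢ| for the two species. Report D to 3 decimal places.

Convert percentages to proportions (divide by 100).
Σ|p₁ᵢ − p₂ᵢ| = 0.22 + 0.22 + 0.05 + 0.00 + 0.33 + 0.38 = 1.20
D = 1 − ½ × 1.20 = 1 − 0.600 = 0.40000

0.400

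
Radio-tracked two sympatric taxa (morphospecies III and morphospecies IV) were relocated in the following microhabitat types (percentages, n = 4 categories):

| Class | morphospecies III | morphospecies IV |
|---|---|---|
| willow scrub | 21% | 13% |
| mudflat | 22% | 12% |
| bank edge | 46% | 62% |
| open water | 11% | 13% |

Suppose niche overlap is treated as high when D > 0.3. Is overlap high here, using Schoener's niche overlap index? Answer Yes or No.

Convert percentages to proportions (divide by 100).
Σ|p₁ᵢ − p₂ᵢ| = 0.08 + 0.10 + 0.16 + 0.02 = 0.36
D = 1 − ½ × 0.36 = 1 − 0.180 = 0.8200
D = 0.8200 > 0.3 → Yes.

Yes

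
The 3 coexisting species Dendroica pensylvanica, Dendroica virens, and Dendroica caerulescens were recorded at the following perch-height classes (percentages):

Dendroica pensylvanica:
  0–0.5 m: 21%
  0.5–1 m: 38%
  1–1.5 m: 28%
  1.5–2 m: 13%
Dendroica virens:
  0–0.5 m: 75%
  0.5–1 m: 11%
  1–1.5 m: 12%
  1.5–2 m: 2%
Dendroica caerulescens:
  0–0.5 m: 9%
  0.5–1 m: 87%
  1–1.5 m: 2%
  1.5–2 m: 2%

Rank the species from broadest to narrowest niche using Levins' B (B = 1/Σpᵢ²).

Convert percentages to proportions (divide by 100).
Σp_pensᵢ² = 0.21² + 0.38² + 0.28² + 0.13² = 0.0441 + 0.1444 + 0.0784 + 0.0169 = 0.2838
B_pens = 1 / 0.2838 = 3.5236
Σp_vireᵢ² = 0.75² + 0.11² + 0.12² + 0.02² = 0.5625 + 0.0121 + 0.0144 + 0.0004 = 0.5894
B_vire = 1 / 0.5894 = 1.6966
Σp_caerᵢ² = 0.09² + 0.87² + 0.02² + 0.02² = 0.0081 + 0.7569 + 0.0004 + 0.0004 = 0.7658
B_caer = 1 / 0.7658 = 1.3058
Ranking by B (broadest → narrowest): Dendroica pensylvanica (3.52) > Dendroica virens (1.70) > Dendroica caerulescens (1.31)

Dendroica pensylvanica > Dendroica virens > Dendroica caerulescens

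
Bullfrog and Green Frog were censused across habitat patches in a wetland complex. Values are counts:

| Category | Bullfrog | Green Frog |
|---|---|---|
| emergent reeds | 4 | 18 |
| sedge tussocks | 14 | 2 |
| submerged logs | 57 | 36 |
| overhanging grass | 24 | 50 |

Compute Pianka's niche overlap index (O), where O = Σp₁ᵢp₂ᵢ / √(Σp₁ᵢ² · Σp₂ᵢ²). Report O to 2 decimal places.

Proportions for Bullfrog (n=99): 4/99=0.0404, 14/99=0.1414, 57/99=0.5758, 24/99=0.2424
Proportions for Green Frog (n=106): 18/106=0.1698, 2/106=0.0189, 36/106=0.3396, 50/106=0.4717
Σ p₁ᵢp₂ᵢ = 0.006860 + 0.002672 + 0.195542 + 0.114340 = 0.319414
Σp_1ᵢ² = 0.0404² + 0.1414² + 0.5758² + 0.2424² = 0.001632 + 0.019994 + 0.331546 + 0.058758 = 0.411930
Σp_2ᵢ² = 0.1698² + 0.0189² + 0.3396² + 0.4717² = 0.028832 + 0.000357 + 0.115328 + 0.222501 = 0.367018
O = 0.319414 / √(0.411930 × 0.367018) = 0.319414 / 0.3888261 = 0.8215

0.82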